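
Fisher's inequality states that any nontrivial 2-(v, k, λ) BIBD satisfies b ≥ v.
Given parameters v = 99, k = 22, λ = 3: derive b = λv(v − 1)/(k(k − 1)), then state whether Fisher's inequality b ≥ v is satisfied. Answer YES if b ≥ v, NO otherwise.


b = λv(v − 1)/(k(k − 1)) = 3·99·98/(22·21) = 29106/462 = 63.
Compare with v = 99: b < v, so Fisher's inequality fails.

NO


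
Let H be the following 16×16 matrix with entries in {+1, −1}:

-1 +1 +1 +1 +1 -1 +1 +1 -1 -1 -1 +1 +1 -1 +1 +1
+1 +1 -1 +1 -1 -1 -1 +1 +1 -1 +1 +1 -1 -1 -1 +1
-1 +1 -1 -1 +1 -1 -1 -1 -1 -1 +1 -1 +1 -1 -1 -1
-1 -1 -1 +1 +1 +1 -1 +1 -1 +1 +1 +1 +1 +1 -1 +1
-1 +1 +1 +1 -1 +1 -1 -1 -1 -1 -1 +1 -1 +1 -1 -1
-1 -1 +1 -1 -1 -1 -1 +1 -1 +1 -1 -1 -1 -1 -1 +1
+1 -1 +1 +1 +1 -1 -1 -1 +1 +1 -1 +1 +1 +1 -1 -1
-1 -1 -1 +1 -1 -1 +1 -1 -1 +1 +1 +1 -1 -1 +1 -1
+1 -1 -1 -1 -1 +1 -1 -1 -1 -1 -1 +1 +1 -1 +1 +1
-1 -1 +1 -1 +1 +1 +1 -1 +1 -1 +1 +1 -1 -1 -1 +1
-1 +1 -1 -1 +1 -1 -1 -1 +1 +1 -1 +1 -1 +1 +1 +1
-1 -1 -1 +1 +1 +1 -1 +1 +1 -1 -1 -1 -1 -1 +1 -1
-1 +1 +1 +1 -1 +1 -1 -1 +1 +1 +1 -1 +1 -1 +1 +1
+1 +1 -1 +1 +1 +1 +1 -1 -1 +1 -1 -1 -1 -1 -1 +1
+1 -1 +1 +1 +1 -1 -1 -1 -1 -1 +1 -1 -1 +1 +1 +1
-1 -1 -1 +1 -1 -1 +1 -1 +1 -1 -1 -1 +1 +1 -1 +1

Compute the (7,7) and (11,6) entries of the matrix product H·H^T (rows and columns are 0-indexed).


Row 6 of H: [1, -1, 1, 1, 1, -1, -1, -1, 1, 1, -1, 1, 1, 1, -1, -1].
Row 7 of H: [-1, -1, -1, 1, -1, -1, 1, -1, -1, 1, 1, 1, -1, -1, 1, -1].
Row 11 of H: [-1, -1, -1, 1, 1, 1, -1, 1, 1, -1, -1, -1, -1, -1, 1, -1].
(H·H^T)[7][7] = Σ_j H[7][j]·H[7][j] = (-1)² + (-1)² + (-1)² + (1)² + (-1)² + (-1)² + (1)² + (-1)² + (-1)² + (1)² + (1)² + (1)² + (-1)² + (-1)² + (1)² + (-1)² = 1 + 1 + 1 + 1 + 1 + 1 + 1 + 1 + 1 + 1 + 1 + 1 + 1 + 1 + 1 + 1 = 16.
(H·H^T)[11][6] = Σ_j H[11][j]·H[6][j] = (-1)·(1) + (-1)·(-1) + (-1)·(1) + (1)·(1) + (1)·(1) + (1)·(-1) + (-1)·(-1) + (1)·(-1) + (1)·(1) + (-1)·(1) + (-1)·(-1) + (-1)·(1) + (-1)·(1) + (-1)·(1) + (1)·(-1) + (-1)·(-1) = -1 + 1 + -1 + 1 + 1 + -1 + 1 + -1 + 1 + -1 + 1 + -1 + -1 + -1 + -1 + 1 = -2.
Rows 11 and 6 are not orthogonal (dot product = -2 ≠ 0), so H is not a Hadamard matrix.

(7,7) entry = 16; (11,6) entry = -2.


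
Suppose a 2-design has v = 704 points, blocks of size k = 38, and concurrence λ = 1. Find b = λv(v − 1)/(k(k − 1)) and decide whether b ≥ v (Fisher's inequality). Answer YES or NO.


r = λ(v − 1)/(k − 1) = 1·703/37 = 19.
b = vr/k = 704·19/38 = 352.
Fisher's inequality: b ≥ v ⇔ 352 ≥ 704? NO.

NO


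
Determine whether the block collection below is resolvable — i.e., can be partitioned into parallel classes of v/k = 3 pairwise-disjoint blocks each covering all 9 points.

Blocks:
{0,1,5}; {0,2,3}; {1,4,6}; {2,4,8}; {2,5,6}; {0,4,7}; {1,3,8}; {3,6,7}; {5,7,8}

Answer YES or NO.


v = 9, block size k = 3, number of blocks = 9.
For resolvability, blocks must partition into parallel classes of size v/k = 3.
Total blocks must therefore be a multiple of 3: 9 = 3·3 + 0 ⇒ divisible ✓.
Greedy packing gives 3 candidate class(es). Each should be a full parallel class (size 3, covers all 9 points).
  Class 1 (3 blocks): {0,1,5}; {2,4,8}; {3,6,7}. Points covered: [0, 1, 2, 3, 4, 5, 6, 7, 8].
  Class 2 (3 blocks): {0,2,3}; {1,4,6}; {5,7,8}. Points covered: [0, 1, 2, 3, 4, 5, 6, 7, 8].
  Class 3 (3 blocks): {2,5,6}; {0,4,7}; {1,3,8}. Points covered: [0, 1, 2, 3, 4, 5, 6, 7, 8].
All classes full (size 3)? YES. All classes cover every point? YES.
Resolvable? YES.

YES


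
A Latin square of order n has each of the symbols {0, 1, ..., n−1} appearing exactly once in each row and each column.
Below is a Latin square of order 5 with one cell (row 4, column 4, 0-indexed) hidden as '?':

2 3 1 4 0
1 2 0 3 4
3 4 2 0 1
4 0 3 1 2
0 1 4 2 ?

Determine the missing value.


Row 4 contains symbols [0, 1, 2, 4] — missing [3].
Column 4 contains symbols [0, 1, 2, 4] — missing [3].
The missing symbol must appear in both missing sets; intersection = [3].
Therefore the hidden value is 3.

Missing value = 3.


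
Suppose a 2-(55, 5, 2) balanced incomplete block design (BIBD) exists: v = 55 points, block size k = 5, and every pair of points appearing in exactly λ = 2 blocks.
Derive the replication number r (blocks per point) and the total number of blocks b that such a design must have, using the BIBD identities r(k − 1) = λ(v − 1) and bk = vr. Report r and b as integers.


Any 2-(v, k, λ) BIBD satisfies two necessary conditions:
  (i)  Each point sits in r blocks, and counting incidences through any fixed point gives r(k − 1) = λ(v − 1), so r = λ(v − 1)/(k − 1).
  (ii) Total incidences bk = vr, so b = vr/k.
Step 1: r = λ(v − 1)/(k − 1) = 2·(55 − 1)/(5 − 1) = 2·54/4 = 108/4 = 27.
Step 2: b = vr/k = 55·27/5 = 1485/5 = 297.
Check integrality: r = 27 ∈ Z ✓, b = 297 ∈ Z ✓.
(These identities are necessary conditions: they determine r and b for any design with these parameters, but do not by themselves prove that one exists.)

r = 27, b = 297.


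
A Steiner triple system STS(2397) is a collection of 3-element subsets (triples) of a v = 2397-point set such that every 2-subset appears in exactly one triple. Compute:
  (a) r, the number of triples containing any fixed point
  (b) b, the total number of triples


An STS(v) is a 2-(v, 3, 1) BIBD: block size k = 3, λ = 1.
Replication: r(k − 1) = λ(v − 1) ⇒ r·2 = 2397 − 1 = 2396 ⇒ r = 1198.
Block count: bk = vr ⇒ b·3 = 2397·1198 = 2871606 ⇒ b = 957202.
(Check via b = v(v − 1)/6 = 2397·2396/6 = 5743212/6 = 957202.)

r = 1198, b = 957202.


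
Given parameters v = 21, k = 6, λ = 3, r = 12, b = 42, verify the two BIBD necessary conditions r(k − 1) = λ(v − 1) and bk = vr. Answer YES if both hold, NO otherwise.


Condition (i): r(k − 1) = 12·5 = 60; λ(v − 1) = 3·20 = 60. Match? YES.
Condition (ii): bk = 42·6 = 252; vr = 21·12 = 252. Match? YES.
Both conditions hold? YES.

YES


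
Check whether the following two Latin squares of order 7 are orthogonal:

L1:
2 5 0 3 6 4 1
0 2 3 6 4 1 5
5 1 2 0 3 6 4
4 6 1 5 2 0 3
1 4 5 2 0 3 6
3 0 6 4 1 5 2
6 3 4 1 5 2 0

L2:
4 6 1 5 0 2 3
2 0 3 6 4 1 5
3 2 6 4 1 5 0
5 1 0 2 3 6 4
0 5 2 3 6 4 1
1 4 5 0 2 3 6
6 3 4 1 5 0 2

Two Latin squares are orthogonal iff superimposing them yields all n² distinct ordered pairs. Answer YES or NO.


Form the n² = 49 superimposed pairs (L1[i][j], L2[i][j]), row by row (rows and columns indexed from 0):
row 0: (2,4) (5,6) (0,1) (3,5) (6,0) (4,2) (1,3)
row 1: (0,2) (2,0) (3,3) (6,6) (4,4) (1,1) (5,5)
row 2: (5,3) (1,2) (2,6) (0,4) (3,1) (6,5) (4,0)
row 3: (4,5) (6,1) (1,0) (5,2) (2,3) (0,6) (3,4)
row 4: (1,0) (4,5) (5,2) (2,3) (0,6) (3,4) (6,1)
row 5: (3,1) (0,4) (6,5) (4,0) (1,2) (5,3) (2,6)
row 6: (6,6) (3,3) (4,4) (1,1) (5,5) (2,0) (0,2)
Orthogonality requires all 49 pairs distinct.
But the pair (1,0) repeats: cell (3,2) has L1 = 1, L2 = 0, and cell (4,0) has L1 = 1, L2 = 0.
A repeated pair means some other pair never occurs (only 28 distinct pairs out of 49), so the squares are not orthogonal.
Conclusion: NO.

NO


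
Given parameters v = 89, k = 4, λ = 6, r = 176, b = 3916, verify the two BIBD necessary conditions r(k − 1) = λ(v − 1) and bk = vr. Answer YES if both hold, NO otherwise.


Condition (i): r(k − 1) = 176·3 = 528; λ(v − 1) = 6·88 = 528. Match? YES.
Condition (ii): bk = 3916·4 = 15664; vr = 89·176 = 15664. Match? YES.
Both conditions hold? YES.

YES


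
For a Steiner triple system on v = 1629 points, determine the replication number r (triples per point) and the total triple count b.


An STS(v) is a 2-(v, 3, 1) BIBD: block size k = 3, λ = 1.
Replication: r(k − 1) = λ(v − 1) ⇒ r·2 = 1629 − 1 = 1628 ⇒ r = 814.
Block count: b = v(v − 1)/6 = 1629·1628/6 = 2652012/6 = 442002.

r = 814, b = 442002.


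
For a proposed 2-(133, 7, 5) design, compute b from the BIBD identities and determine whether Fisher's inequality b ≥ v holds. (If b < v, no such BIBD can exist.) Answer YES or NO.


r = λ(v − 1)/(k − 1) = 5·132/6 = 110.
b = vr/k = 133·110/7 = 2090.
Fisher's inequality: b ≥ v ⇔ 2090 ≥ 133? YES.

YES


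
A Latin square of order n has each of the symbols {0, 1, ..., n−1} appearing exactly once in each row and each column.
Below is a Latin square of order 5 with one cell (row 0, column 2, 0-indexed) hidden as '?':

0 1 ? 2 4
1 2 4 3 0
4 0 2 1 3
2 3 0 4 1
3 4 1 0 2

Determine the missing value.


Row 0 contains symbols [0, 1, 2, 4] — missing [3].
Column 2 contains symbols [0, 1, 2, 4] — missing [3].
The missing symbol must appear in both missing sets; intersection = [3].
Therefore the hidden value is 3.

Missing value = 3.


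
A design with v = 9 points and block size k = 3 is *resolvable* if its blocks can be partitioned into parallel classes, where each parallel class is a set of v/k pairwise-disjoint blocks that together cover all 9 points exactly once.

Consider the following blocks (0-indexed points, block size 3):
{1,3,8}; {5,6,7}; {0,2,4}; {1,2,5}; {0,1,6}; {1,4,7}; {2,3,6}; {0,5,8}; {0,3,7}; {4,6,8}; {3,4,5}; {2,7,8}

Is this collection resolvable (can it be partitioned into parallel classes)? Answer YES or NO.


v = 9, block size k = 3, number of blocks = 12.
For resolvability, blocks must partition into parallel classes of size v/k = 3.
Total blocks must therefore be a multiple of 3: 12 = 3·4 + 0 ⇒ divisible ✓.
Greedy packing gives 4 candidate class(es). Each should be a full parallel class (size 3, covers all 9 points).
  Class 1 (3 blocks): {1,3,8}; {5,6,7}; {0,2,4}. Points covered: [0, 1, 2, 3, 4, 5, 6, 7, 8].
  Class 2 (3 blocks): {1,2,5}; {0,3,7}; {4,6,8}. Points covered: [0, 1, 2, 3, 4, 5, 6, 7, 8].
  Class 3 (3 blocks): {0,1,6}; {3,4,5}; {2,7,8}. Points covered: [0, 1, 2, 3, 4, 5, 6, 7, 8].
  Class 4 (3 blocks): {1,4,7}; {2,3,6}; {0,5,8}. Points covered: [0, 1, 2, 3, 4, 5, 6, 7, 8].
All classes full (size 3)? YES. All classes cover every point? YES.
Resolvable? YES.

YES


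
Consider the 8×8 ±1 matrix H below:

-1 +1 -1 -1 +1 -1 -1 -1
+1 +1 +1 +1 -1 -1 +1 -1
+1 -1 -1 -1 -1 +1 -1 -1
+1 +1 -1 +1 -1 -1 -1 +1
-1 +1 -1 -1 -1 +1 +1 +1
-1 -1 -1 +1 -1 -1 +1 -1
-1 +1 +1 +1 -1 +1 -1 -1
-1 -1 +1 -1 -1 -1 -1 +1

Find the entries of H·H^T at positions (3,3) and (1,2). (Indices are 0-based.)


Row 1 of H: [1, 1, 1, 1, -1, -1, 1, -1].
Row 2 of H: [1, -1, -1, -1, -1, 1, -1, -1].
Row 3 of H: [1, 1, -1, 1, -1, -1, -1, 1].
(H·H^T)[3][3] = Σ_j H[3][j]·H[3][j] = (1)² + (1)² + (-1)² + (1)² + (-1)² + (-1)² + (-1)² + (1)² = 1 + 1 + 1 + 1 + 1 + 1 + 1 + 1 = 8.
(H·H^T)[1][2] = Σ_j H[1][j]·H[2][j] = (1)·(1) + (1)·(-1) + (1)·(-1) + (1)·(-1) + (-1)·(-1) + (-1)·(1) + (1)·(-1) + (-1)·(-1) = 1 + -1 + -1 + -1 + 1 + -1 + -1 + 1 = -2.
Rows 1 and 2 are not orthogonal (dot product = -2 ≠ 0), so H is not a Hadamard matrix.

(3,3) entry = 8; (1,2) entry = -2.


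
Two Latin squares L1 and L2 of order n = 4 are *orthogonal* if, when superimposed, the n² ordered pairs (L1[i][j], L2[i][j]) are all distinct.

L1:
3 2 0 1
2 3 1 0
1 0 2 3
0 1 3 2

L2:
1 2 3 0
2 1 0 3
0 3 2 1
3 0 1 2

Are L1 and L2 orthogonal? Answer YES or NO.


Form the n² = 16 superimposed pairs (L1[i][j], L2[i][j]), row by row (rows and columns indexed from 0):
row 0: (3,1) (2,2) (0,3) (1,0)
row 1: (2,2) (3,1) (1,0) (0,3)
row 2: (1,0) (0,3) (2,2) (3,1)
row 3: (0,3) (1,0) (3,1) (2,2)
Orthogonality requires all 16 pairs distinct.
But the pair (2,2) repeats: cell (0,1) has L1 = 2, L2 = 2, and cell (1,0) has L1 = 2, L2 = 2.
A repeated pair means some other pair never occurs (only 4 distinct pairs out of 16), so the squares are not orthogonal.
Conclusion: NO.

NO


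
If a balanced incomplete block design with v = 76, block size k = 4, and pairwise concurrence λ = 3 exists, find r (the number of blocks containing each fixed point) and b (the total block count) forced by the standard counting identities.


Any 2-(v, k, λ) BIBD satisfies two necessary conditions:
  (i)  Each point sits in r blocks, and counting incidences through any fixed point gives r(k − 1) = λ(v − 1), so r = λ(v − 1)/(k − 1).
  (ii) Total incidences bk = vr, so b = vr/k.
Step 1: r = λ(v − 1)/(k − 1) = 3·(76 − 1)/(4 − 1) = 3·75/3 = 225/3 = 75.
Step 2: b = vr/k = 76·75/4 = 5700/4 = 1425.
Check integrality: r = 75 ∈ Z ✓, b = 1425 ∈ Z ✓.
(These identities are necessary conditions: they determine r and b for any design with these parameters, but do not by themselves prove that one exists.)

r = 75, b = 1425.


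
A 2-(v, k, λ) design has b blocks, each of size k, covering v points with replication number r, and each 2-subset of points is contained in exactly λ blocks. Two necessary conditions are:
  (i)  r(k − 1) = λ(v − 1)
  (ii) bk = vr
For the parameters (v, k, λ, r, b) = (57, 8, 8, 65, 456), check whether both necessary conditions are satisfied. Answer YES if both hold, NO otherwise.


Condition (i): r(k − 1) = 65·7 = 455; λ(v − 1) = 8·56 = 448. Match? NO.
Condition (ii): bk = 456·8 = 3648; vr = 57·65 = 3705. Match? NO.
Both conditions hold? NO.

NO


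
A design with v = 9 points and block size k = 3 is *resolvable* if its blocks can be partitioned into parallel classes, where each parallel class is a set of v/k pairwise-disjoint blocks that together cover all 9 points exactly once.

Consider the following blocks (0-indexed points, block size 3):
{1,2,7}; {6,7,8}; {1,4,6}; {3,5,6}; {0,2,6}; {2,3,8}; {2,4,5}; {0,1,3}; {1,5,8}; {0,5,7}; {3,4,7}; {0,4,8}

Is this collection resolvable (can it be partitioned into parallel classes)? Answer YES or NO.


v = 9, block size k = 3, number of blocks = 12.
For resolvability, blocks must partition into parallel classes of size v/k = 3.
Total blocks must therefore be a multiple of 3: 12 = 3·4 + 0 ⇒ divisible ✓.
Greedy packing gives 4 candidate class(es). Each should be a full parallel class (size 3, covers all 9 points).
  Class 1 (3 blocks): {1,2,7}; {3,5,6}; {0,4,8}. Points covered: [0, 1, 2, 3, 4, 5, 6, 7, 8].
  Class 2 (3 blocks): {6,7,8}; {2,4,5}; {0,1,3}. Points covered: [0, 1, 2, 3, 4, 5, 6, 7, 8].
  Class 3 (3 blocks): {1,4,6}; {2,3,8}; {0,5,7}. Points covered: [0, 1, 2, 3, 4, 5, 6, 7, 8].
  Class 4 (3 blocks): {0,2,6}; {1,5,8}; {3,4,7}. Points covered: [0, 1, 2, 3, 4, 5, 6, 7, 8].
All classes full (size 3)? YES. All classes cover every point? YES.
Resolvable? YES.

YES


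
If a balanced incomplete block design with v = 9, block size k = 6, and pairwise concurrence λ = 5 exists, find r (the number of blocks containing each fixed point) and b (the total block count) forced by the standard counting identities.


Any 2-(v, k, λ) BIBD satisfies two necessary conditions:
  (i)  Each point sits in r blocks, and counting incidences through any fixed point gives r(k − 1) = λ(v − 1), so r = λ(v − 1)/(k − 1).
  (ii) Total incidences bk = vr, so b = vr/k.
Step 1: r = λ(v − 1)/(k − 1) = 5·(9 − 1)/(6 − 1) = 5·8/5 = 40/5 = 8.
Step 2: b = vr/k = 9·8/6 = 72/6 = 12.
Check integrality: r = 8 ∈ Z ✓, b = 12 ∈ Z ✓.
(These identities are necessary conditions: they determine r and b for any design with these parameters, but do not by themselves prove that one exists.)

r = 8, b = 12.


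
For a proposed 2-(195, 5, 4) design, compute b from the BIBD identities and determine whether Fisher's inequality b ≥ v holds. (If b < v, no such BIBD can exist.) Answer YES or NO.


r = λ(v − 1)/(k − 1) = 4·194/4 = 194.
b = vr/k = 195·194/5 = 7566.
Fisher's inequality: b ≥ v ⇔ 7566 ≥ 195? YES.

YES


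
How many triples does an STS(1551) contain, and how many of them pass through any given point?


An STS(v) is a 2-(v, 3, 1) BIBD: block size k = 3, λ = 1.
Replication: r(k − 1) = λ(v − 1) ⇒ r·2 = 1551 − 1 = 1550 ⇒ r = 775.
Block count: b = v(v − 1)/6 = 1551·1550/6 = 2404050/6 = 400675.

r = 775, b = 400675.


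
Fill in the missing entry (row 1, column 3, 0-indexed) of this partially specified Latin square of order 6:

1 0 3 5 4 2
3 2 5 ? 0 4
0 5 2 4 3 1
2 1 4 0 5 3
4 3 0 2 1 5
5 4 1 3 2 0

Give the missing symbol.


Row 1 contains symbols [0, 2, 3, 4, 5] — missing [1].
Column 3 contains symbols [0, 2, 3, 4, 5] — missing [1].
The missing symbol must appear in both missing sets; intersection = [1].
Therefore the hidden value is 1.

Missing value = 1.


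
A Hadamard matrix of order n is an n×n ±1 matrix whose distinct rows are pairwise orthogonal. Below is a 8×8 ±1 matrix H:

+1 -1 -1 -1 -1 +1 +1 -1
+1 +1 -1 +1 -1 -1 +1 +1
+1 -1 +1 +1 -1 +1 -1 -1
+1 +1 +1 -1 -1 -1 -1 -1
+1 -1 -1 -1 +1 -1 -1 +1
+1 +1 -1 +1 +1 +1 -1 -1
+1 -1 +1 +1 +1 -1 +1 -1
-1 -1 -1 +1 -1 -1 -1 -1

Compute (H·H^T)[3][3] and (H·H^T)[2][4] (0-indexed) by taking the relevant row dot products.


Row 2 of H: [1, -1, 1, 1, -1, 1, -1, -1].
Row 3 of H: [1, 1, 1, -1, -1, -1, -1, -1].
Row 4 of H: [1, -1, -1, -1, 1, -1, -1, 1].
(H·H^T)[3][3] = Σ_j H[3][j]·H[3][j] = (1)² + (1)² + (1)² + (-1)² + (-1)² + (-1)² + (-1)² + (-1)² = 1 + 1 + 1 + 1 + 1 + 1 + 1 + 1 = 8.
(H·H^T)[2][4] = Σ_j H[2][j]·H[4][j] = (1)·(1) + (-1)·(-1) + (1)·(-1) + (1)·(-1) + (-1)·(1) + (1)·(-1) + (-1)·(-1) + (-1)·(1) = 1 + 1 + -1 + -1 + -1 + -1 + 1 + -1 = -2.
Rows 2 and 4 are not orthogonal (dot product = -2 ≠ 0), so H is not a Hadamard matrix.

(3,3) entry = 8; (2,4) entry = -2.


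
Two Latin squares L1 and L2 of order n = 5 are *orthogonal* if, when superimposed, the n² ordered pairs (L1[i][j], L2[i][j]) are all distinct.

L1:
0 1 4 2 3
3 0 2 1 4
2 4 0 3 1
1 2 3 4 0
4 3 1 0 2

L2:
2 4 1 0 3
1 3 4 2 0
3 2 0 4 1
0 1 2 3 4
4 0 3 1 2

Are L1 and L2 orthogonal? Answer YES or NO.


Form the n² = 25 superimposed pairs (L1[i][j], L2[i][j]), row by row (rows and columns indexed from 0):
row 0: (0,2) (1,4) (4,1) (2,0) (3,3)
row 1: (3,1) (0,3) (2,4) (1,2) (4,0)
row 2: (2,3) (4,2) (0,0) (3,4) (1,1)
row 3: (1,0) (2,1) (3,2) (4,3) (0,4)
row 4: (4,4) (3,0) (1,3) (0,1) (2,2)
Orthogonality requires all 25 pairs distinct.
Check by first coordinate: for each symbol s of L1, list the L2 entries in the n cells where L1 = s; they must all differ.
  L1 = 0: L2 entries (in reading order) 2, 3, 0, 4, 1 — all 5 distinct ✓
  L1 = 1: L2 entries (in reading order) 4, 2, 1, 0, 3 — all 5 distinct ✓
  L1 = 2: L2 entries (in reading order) 0, 4, 3, 1, 2 — all 5 distinct ✓
  L1 = 3: L2 entries (in reading order) 3, 1, 4, 2, 0 — all 5 distinct ✓
  L1 = 4: L2 entries (in reading order) 1, 0, 2, 3, 4 — all 5 distinct ✓
Every symbol of L1 meets every symbol of L2 exactly once, so all 25 pairs are distinct (25 of 25).
Conclusion: YES.

YES


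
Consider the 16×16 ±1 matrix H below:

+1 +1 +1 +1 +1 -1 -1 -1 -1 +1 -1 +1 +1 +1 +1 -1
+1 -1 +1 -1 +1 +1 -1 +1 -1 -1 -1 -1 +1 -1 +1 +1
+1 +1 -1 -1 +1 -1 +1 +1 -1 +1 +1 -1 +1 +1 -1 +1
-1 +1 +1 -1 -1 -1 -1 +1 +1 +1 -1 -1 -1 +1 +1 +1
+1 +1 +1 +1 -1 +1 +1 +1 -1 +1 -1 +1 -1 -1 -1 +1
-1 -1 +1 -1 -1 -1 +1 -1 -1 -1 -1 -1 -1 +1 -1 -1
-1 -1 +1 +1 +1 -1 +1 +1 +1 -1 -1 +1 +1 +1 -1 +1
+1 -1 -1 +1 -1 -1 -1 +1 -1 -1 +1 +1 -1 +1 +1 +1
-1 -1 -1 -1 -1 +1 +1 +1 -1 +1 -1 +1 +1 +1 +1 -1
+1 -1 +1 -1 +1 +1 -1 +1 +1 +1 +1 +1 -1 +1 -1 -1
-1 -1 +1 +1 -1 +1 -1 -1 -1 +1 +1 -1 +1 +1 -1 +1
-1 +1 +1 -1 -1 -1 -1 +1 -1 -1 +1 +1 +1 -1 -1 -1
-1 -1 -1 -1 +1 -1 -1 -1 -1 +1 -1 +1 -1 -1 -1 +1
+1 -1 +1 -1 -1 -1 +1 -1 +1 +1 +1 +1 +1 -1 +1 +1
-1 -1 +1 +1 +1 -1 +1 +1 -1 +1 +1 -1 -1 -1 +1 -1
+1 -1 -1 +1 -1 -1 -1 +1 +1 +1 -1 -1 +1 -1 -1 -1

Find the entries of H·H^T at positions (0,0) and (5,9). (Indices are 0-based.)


Row 0 of H: [1, 1, 1, 1, 1, -1, -1, -1, -1, 1, -1, 1, 1, 1, 1, -1].
Row 5 of H: [-1, -1, 1, -1, -1, -1, 1, -1, -1, -1, -1, -1, -1, 1, -1, -1].
Row 9 of H: [1, -1, 1, -1, 1, 1, -1, 1, 1, 1, 1, 1, -1, 1, -1, -1].
(H·H^T)[0][0] = Σ_j H[0][j]·H[0][j] = (1)² + (1)² + (1)² + (1)² + (1)² + (-1)² + (-1)² + (-1)² + (-1)² + (1)² + (-1)² + (1)² + (1)² + (1)² + (1)² + (-1)² = 1 + 1 + 1 + 1 + 1 + 1 + 1 + 1 + 1 + 1 + 1 + 1 + 1 + 1 + 1 + 1 = 16.
(H·H^T)[5][9] = Σ_j H[5][j]·H[9][j] = (-1)·(1) + (-1)·(-1) + (1)·(1) + (-1)·(-1) + (-1)·(1) + (-1)·(1) + (1)·(-1) + (-1)·(1) + (-1)·(1) + (-1)·(1) + (-1)·(1) + (-1)·(1) + (-1)·(-1) + (1)·(1) + (-1)·(-1) + (-1)·(-1) = -1 + 1 + 1 + 1 + -1 + -1 + -1 + -1 + -1 + -1 + -1 + -1 + 1 + 1 + 1 + 1 = -2.
Rows 5 and 9 are not orthogonal (dot product = -2 ≠ 0), so H is not a Hadamard matrix.

(0,0) entry = 16; (5,9) entry = -2.


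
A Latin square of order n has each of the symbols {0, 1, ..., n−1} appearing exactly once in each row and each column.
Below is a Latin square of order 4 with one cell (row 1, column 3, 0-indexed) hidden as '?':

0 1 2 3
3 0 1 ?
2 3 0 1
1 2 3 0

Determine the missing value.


Row 1 contains symbols [0, 1, 3] — missing [2].
Column 3 contains symbols [0, 1, 3] — missing [2].
The missing symbol must appear in both missing sets; intersection = [2].
Therefore the hidden value is 2.

Missing value = 2.


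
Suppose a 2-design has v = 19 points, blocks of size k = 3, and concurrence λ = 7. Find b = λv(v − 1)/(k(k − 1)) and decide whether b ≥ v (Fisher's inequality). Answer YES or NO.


b = λv(v − 1)/(k(k − 1)) = 7·19·18/(3·2) = 2394/6 = 399.
Compare with v = 19: b ≥ v, so Fisher's inequality holds.

YES


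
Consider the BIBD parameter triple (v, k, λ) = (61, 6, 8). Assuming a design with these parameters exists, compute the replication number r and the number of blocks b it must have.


Any 2-(v, k, λ) BIBD satisfies two necessary conditions:
  (i)  Each point sits in r blocks, and counting incidences through any fixed point gives r(k − 1) = λ(v − 1), so r = λ(v − 1)/(k − 1).
  (ii) Total incidences bk = vr, so b = vr/k.
Step 1: r = λ(v − 1)/(k − 1) = 8·(61 − 1)/(6 − 1) = 8·60/5 = 480/5 = 96.
Step 2: b = vr/k = 61·96/6 = 5856/6 = 976.
Check integrality: r = 96 ∈ Z ✓, b = 976 ∈ Z ✓.
(These identities are necessary conditions: they determine r and b for any design with these parameters, but do not by themselves prove that one exists.)

r = 96, b = 976.


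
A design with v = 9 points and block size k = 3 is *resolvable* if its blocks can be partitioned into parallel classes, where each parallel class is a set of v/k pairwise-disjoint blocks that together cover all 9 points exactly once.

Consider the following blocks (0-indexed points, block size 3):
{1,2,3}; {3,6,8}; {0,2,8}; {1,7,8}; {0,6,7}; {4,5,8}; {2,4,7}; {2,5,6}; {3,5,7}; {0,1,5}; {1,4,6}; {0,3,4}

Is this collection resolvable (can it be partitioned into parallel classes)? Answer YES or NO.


v = 9, block size k = 3, number of blocks = 12.
For resolvability, blocks must partition into parallel classes of size v/k = 3.
Total blocks must therefore be a multiple of 3: 12 = 3·4 + 0 ⇒ divisible ✓.
Greedy packing gives 4 candidate class(es). Each should be a full parallel class (size 3, covers all 9 points).
  Class 1 (3 blocks): {1,2,3}; {0,6,7}; {4,5,8}. Points covered: [0, 1, 2, 3, 4, 5, 6, 7, 8].
  Class 2 (3 blocks): {3,6,8}; {2,4,7}; {0,1,5}. Points covered: [0, 1, 2, 3, 4, 5, 6, 7, 8].
  Class 3 (3 blocks): {0,2,8}; {3,5,7}; {1,4,6}. Points covered: [0, 1, 2, 3, 4, 5, 6, 7, 8].
  Class 4 (3 blocks): {1,7,8}; {2,5,6}; {0,3,4}. Points covered: [0, 1, 2, 3, 4, 5, 6, 7, 8].
All classes full (size 3)? YES. All classes cover every point? YES.
Resolvable? YES.

YES


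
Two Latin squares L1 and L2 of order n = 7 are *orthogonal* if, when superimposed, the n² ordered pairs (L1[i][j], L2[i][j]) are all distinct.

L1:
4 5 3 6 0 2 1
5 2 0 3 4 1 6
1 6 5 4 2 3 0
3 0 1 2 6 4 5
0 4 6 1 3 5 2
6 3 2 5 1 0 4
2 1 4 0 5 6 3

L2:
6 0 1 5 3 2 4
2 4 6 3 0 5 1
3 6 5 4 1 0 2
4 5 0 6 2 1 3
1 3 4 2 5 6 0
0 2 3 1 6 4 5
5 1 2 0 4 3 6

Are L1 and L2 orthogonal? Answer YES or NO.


Form the n² = 49 superimposed pairs (L1[i][j], L2[i][j]), row by row (rows and columns indexed from 0):
row 0: (4,6) (5,0) (3,1) (6,5) (0,3) (2,2) (1,4)
row 1: (5,2) (2,4) (0,6) (3,3) (4,0) (1,5) (6,1)
row 2: (1,3) (6,6) (5,5) (4,4) (2,1) (3,0) (0,2)
row 3: (3,4) (0,5) (1,0) (2,6) (6,2) (4,1) (5,3)
row 4: (0,1) (4,3) (6,4) (1,2) (3,5) (5,6) (2,0)
row 5: (6,0) (3,2) (2,3) (5,1) (1,6) (0,4) (4,5)
row 6: (2,5) (1,1) (4,2) (0,0) (5,4) (6,3) (3,6)
Orthogonality requires all 49 pairs distinct.
Check by first coordinate: for each symbol s of L1, list the L2 entries in the n cells where L1 = s; they must all differ.
  L1 = 0: L2 entries (in reading order) 3, 6, 2, 5, 1, 4, 0 — all 7 distinct ✓
  L1 = 1: L2 entries (in reading order) 4, 5, 3, 0, 2, 6, 1 — all 7 distinct ✓
  L1 = 2: L2 entries (in reading order) 2, 4, 1, 6, 0, 3, 5 — all 7 distinct ✓
  L1 = 3: L2 entries (in reading order) 1, 3, 0, 4, 5, 2, 6 — all 7 distinct ✓
  L1 = 4: L2 entries (in reading order) 6, 0, 4, 1, 3, 5, 2 — all 7 distinct ✓
  L1 = 5: L2 entries (in reading order) 0, 2, 5, 3, 6, 1, 4 — all 7 distinct ✓
  L1 = 6: L2 entries (in reading order) 5, 1, 6, 2, 4, 0, 3 — all 7 distinct ✓
Every symbol of L1 meets every symbol of L2 exactly once, so all 49 pairs are distinct (49 of 49).
Conclusion: YES.

YES


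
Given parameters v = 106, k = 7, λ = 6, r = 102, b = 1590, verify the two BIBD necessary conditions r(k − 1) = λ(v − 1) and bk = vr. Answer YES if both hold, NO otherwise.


Condition (i): r(k − 1) = 102·6 = 612; λ(v − 1) = 6·105 = 630. Match? NO.
Condition (ii): bk = 1590·7 = 11130; vr = 106·102 = 10812. Match? NO.
Both conditions hold? NO.

NO


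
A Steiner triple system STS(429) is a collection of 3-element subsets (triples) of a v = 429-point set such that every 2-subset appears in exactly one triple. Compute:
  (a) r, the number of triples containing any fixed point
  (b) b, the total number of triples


An STS(v) is a 2-(v, 3, 1) BIBD: block size k = 3, λ = 1.
Replication: r(k − 1) = λ(v − 1) ⇒ r·2 = 429 − 1 = 428 ⇒ r = 214.
Block count: b = v(v − 1)/6 = 429·428/6 = 183612/6 = 30602.
(Check via bk = vr: 30602·3 = 91806 = 429·214 = 91806 ✓.)

r = 214, b = 30602.


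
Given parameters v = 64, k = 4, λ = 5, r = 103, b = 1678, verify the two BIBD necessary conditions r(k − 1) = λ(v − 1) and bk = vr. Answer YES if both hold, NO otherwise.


Condition (i): r(k − 1) = 103·3 = 309; λ(v − 1) = 5·63 = 315. Match? NO.
Condition (ii): bk = 1678·4 = 6712; vr = 64·103 = 6592. Match? NO.
Both conditions hold? NO.

NO


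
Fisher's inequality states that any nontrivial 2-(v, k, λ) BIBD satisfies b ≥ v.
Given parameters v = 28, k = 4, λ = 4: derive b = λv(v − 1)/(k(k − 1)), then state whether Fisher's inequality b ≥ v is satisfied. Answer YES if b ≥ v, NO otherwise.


r = λ(v − 1)/(k − 1) = 4·27/3 = 36.
b = vr/k = 28·36/4 = 252.
Fisher's inequality: b ≥ v ⇔ 252 ≥ 28? YES.

YES


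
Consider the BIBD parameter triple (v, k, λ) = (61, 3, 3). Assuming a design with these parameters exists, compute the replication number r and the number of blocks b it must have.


Any 2-(v, k, λ) BIBD satisfies two necessary conditions:
  (i)  Each point sits in r blocks, and counting incidences through any fixed point gives r(k − 1) = λ(v − 1), so r = λ(v − 1)/(k − 1).
  (ii) Total incidences bk = vr, so b = vr/k.
Step 1: r = λ(v − 1)/(k − 1) = 3·(61 − 1)/(3 − 1) = 3·60/2 = 180/2 = 90.
Step 2: b = vr/k = 61·90/3 = 5490/3 = 1830.
Check integrality: r = 90 ∈ Z ✓, b = 1830 ∈ Z ✓.
(These identities are necessary conditions: they determine r and b for any design with these parameters, but do not by themselves prove that one exists.)

r = 90, b = 1830.


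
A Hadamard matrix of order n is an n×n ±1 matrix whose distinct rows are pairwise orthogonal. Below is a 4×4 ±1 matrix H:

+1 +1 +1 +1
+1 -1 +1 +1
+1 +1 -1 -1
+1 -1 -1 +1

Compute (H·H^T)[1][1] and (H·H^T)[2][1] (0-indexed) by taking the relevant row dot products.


Row 1 of H: [1, -1, 1, 1].
Row 2 of H: [1, 1, -1, -1].
(H·H^T)[1][1] = Σ_j H[1][j]·H[1][j] = (1)² + (-1)² + (1)² + (1)² = 1 + 1 + 1 + 1 = 4.
(H·H^T)[2][1] = Σ_j H[2][j]·H[1][j] = (1)·(1) + (1)·(-1) + (-1)·(1) + (-1)·(1) = 1 + -1 + -1 + -1 = -2.
Rows 2 and 1 are not orthogonal (dot product = -2 ≠ 0), so H is not a Hadamard matrix.

(1,1) entry = 4; (2,1) entry = -2.


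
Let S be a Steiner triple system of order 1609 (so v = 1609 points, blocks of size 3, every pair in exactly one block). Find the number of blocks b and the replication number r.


An STS(v) is a 2-(v, 3, 1) BIBD: block size k = 3, λ = 1.
Replication: r(k − 1) = λ(v − 1) ⇒ r·2 = 1609 − 1 = 1608 ⇒ r = 804.
Block count: b = v(v − 1)/6 = 1609·1608/6 = 2587272/6 = 431212.
(Check via bk = vr: 431212·3 = 1293636 = 1609·804 = 1293636 ✓.)

r = 804, b = 431212.


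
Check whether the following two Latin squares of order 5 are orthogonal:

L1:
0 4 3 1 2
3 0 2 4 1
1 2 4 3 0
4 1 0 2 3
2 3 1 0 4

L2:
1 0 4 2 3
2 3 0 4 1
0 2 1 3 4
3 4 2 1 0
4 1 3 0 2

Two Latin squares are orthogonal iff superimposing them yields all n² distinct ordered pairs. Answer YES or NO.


Form the n² = 25 superimposed pairs (L1[i][j], L2[i][j]), row by row (rows and columns indexed from 0):
row 0: (0,1) (4,0) (3,4) (1,2) (2,3)
row 1: (3,2) (0,3) (2,0) (4,4) (1,1)
row 2: (1,0) (2,2) (4,1) (3,3) (0,4)
row 3: (4,3) (1,4) (0,2) (2,1) (3,0)
row 4: (2,4) (3,1) (1,3) (0,0) (4,2)
Orthogonality requires all 25 pairs distinct.
Check by first coordinate: for each symbol s of L1, list the L2 entries in the n cells where L1 = s; they must all differ.
  L1 = 0: L2 entries (in reading order) 1, 3, 4, 2, 0 — all 5 distinct ✓
  L1 = 1: L2 entries (in reading order) 2, 1, 0, 4, 3 — all 5 distinct ✓
  L1 = 2: L2 entries (in reading order) 3, 0, 2, 1, 4 — all 5 distinct ✓
  L1 = 3: L2 entries (in reading order) 4, 2, 3, 0, 1 — all 5 distinct ✓
  L1 = 4: L2 entries (in reading order) 0, 4, 1, 3, 2 — all 5 distinct ✓
Every symbol of L1 meets every symbol of L2 exactly once, so all 25 pairs are distinct (25 of 25).
Conclusion: YES.

YES


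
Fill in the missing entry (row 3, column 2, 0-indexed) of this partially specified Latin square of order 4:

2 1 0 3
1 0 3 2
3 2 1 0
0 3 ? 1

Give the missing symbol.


Row 3 contains symbols [0, 1, 3] — missing [2].
Column 2 contains symbols [0, 1, 3] — missing [2].
The missing symbol must appear in both missing sets; intersection = [2].
Therefore the hidden value is 2.

Missing value = 2.


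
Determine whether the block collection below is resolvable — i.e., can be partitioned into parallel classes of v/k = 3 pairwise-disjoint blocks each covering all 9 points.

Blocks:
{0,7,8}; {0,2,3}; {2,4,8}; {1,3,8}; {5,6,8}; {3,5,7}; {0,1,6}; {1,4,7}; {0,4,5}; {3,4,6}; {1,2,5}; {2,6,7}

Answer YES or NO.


v = 9, block size k = 3, number of blocks = 12.
For resolvability, blocks must partition into parallel classes of size v/k = 3.
Total blocks must therefore be a multiple of 3: 12 = 3·4 + 0 ⇒ divisible ✓.
Greedy packing gives 4 candidate class(es). Each should be a full parallel class (size 3, covers all 9 points).
  Class 1 (3 blocks): {0,7,8}; {3,4,6}; {1,2,5}. Points covered: [0, 1, 2, 3, 4, 5, 6, 7, 8].
  Class 2 (3 blocks): {0,2,3}; {5,6,8}; {1,4,7}. Points covered: [0, 1, 2, 3, 4, 5, 6, 7, 8].
  Class 3 (3 blocks): {2,4,8}; {3,5,7}; {0,1,6}. Points covered: [0, 1, 2, 3, 4, 5, 6, 7, 8].
  Class 4 (3 blocks): {1,3,8}; {0,4,5}; {2,6,7}. Points covered: [0, 1, 2, 3, 4, 5, 6, 7, 8].
All classes full (size 3)? YES. All classes cover every point? YES.
Resolvable? YES.

YES


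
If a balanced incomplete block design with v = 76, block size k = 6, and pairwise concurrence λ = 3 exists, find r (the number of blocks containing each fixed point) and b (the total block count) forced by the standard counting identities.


Any 2-(v, k, λ) BIBD satisfies two necessary conditions:
  (i)  Each point sits in r blocks, and counting incidences through any fixed point gives r(k − 1) = λ(v − 1), so r = λ(v − 1)/(k − 1).
  (ii) Total incidences bk = vr, so b = vr/k.
Step 1: r = λ(v − 1)/(k − 1) = 3·(76 − 1)/(6 − 1) = 3·75/5 = 225/5 = 45.
Step 2: b = vr/k = 76·45/6 = 3420/6 = 570.
Check integrality: r = 45 ∈ Z ✓, b = 570 ∈ Z ✓.
(These identities are necessary conditions: they determine r and b for any design with these parameters, but do not by themselves prove that one exists.)

r = 45, b = 570.


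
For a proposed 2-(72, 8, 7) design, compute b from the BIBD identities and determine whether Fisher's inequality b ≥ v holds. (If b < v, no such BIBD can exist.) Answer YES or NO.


b = λv(v − 1)/(k(k − 1)) = 7·72·71/(8·7) = 35784/56 = 639.
Compare with v = 72: b ≥ v, so Fisher's inequality holds.

YES


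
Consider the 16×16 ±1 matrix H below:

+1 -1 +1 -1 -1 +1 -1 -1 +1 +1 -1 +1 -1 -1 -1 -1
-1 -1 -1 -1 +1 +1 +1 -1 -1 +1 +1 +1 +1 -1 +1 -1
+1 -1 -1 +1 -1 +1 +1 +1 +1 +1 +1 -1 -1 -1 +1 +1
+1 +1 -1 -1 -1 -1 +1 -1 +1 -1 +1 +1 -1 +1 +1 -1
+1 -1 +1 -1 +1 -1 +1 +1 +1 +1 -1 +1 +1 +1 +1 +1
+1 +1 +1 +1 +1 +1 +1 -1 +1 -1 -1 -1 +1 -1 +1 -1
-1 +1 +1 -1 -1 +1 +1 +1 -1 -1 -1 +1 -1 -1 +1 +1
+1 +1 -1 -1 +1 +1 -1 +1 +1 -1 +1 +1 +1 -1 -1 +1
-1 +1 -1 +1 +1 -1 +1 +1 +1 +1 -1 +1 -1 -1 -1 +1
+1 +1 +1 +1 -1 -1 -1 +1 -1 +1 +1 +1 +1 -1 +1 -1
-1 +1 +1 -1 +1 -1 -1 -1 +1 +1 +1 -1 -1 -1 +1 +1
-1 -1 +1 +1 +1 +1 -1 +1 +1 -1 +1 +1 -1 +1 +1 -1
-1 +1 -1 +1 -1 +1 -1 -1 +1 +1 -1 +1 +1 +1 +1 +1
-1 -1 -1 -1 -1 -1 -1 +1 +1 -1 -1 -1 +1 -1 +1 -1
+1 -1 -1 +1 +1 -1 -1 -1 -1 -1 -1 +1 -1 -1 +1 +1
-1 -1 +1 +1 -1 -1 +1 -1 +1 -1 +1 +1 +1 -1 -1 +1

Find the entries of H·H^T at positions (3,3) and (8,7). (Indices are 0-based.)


Row 3 of H: [1, 1, -1, -1, -1, -1, 1, -1, 1, -1, 1, 1, -1, 1, 1, -1].
Row 7 of H: [1, 1, -1, -1, 1, 1, -1, 1, 1, -1, 1, 1, 1, -1, -1, 1].
Row 8 of H: [-1, 1, -1, 1, 1, -1, 1, 1, 1, 1, -1, 1, -1, -1, -1, 1].
(H·H^T)[3][3] = Σ_j H[3][j]·H[3][j] = (1)² + (1)² + (-1)² + (-1)² + (-1)² + (-1)² + (1)² + (-1)² + (1)² + (-1)² + (1)² + (1)² + (-1)² + (1)² + (1)² + (-1)² = 1 + 1 + 1 + 1 + 1 + 1 + 1 + 1 + 1 + 1 + 1 + 1 + 1 + 1 + 1 + 1 = 16.
(H·H^T)[8][7] = Σ_j H[8][j]·H[7][j] = (-1)·(1) + (1)·(1) + (-1)·(-1) + (1)·(-1) + (1)·(1) + (-1)·(1) + (1)·(-1) + (1)·(1) + (1)·(1) + (1)·(-1) + (-1)·(1) + (1)·(1) + (-1)·(1) + (-1)·(-1) + (-1)·(-1) + (1)·(1) = -1 + 1 + 1 + -1 + 1 + -1 + -1 + 1 + 1 + -1 + -1 + 1 + -1 + 1 + 1 + 1 = 2.
Rows 8 and 7 are not orthogonal (dot product = 2 ≠ 0), so H is not a Hadamard matrix.

(3,3) entry = 16; (8,7) entry = 2.


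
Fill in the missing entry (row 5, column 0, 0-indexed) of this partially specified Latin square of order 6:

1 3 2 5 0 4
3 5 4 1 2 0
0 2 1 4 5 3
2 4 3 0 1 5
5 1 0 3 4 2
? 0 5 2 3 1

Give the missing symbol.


Row 5 contains symbols [0, 1, 2, 3, 5] — missing [4].
Column 0 contains symbols [0, 1, 2, 3, 5] — missing [4].
The missing symbol must appear in both missing sets; intersection = [4].
Therefore the hidden value is 4.

Missing value = 4.


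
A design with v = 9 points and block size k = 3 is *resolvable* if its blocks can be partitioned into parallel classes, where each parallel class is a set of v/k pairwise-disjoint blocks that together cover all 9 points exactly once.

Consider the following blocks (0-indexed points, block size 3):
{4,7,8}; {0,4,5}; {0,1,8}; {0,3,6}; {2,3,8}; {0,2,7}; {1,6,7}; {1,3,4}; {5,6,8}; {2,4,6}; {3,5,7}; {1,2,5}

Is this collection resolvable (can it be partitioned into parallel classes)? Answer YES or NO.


v = 9, block size k = 3, number of blocks = 12.
For resolvability, blocks must partition into parallel classes of size v/k = 3.
Total blocks must therefore be a multiple of 3: 12 = 3·4 + 0 ⇒ divisible ✓.
Greedy packing gives 4 candidate class(es). Each should be a full parallel class (size 3, covers all 9 points).
  Class 1 (3 blocks): {4,7,8}; {0,3,6}; {1,2,5}. Points covered: [0, 1, 2, 3, 4, 5, 6, 7, 8].
  Class 2 (3 blocks): {0,4,5}; {2,3,8}; {1,6,7}. Points covered: [0, 1, 2, 3, 4, 5, 6, 7, 8].
  Class 3 (3 blocks): {0,1,8}; {2,4,6}; {3,5,7}. Points covered: [0, 1, 2, 3, 4, 5, 6, 7, 8].
  Class 4 (3 blocks): {0,2,7}; {1,3,4}; {5,6,8}. Points covered: [0, 1, 2, 3, 4, 5, 6, 7, 8].
All classes full (size 3)? YES. All classes cover every point? YES.
Resolvable? YES.

YES


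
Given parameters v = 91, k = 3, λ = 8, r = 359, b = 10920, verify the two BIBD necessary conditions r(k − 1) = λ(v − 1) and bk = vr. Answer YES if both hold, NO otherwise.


Condition (i): r(k − 1) = 359·2 = 718; λ(v − 1) = 8·90 = 720. Match? NO.
Condition (ii): bk = 10920·3 = 32760; vr = 91·359 = 32669. Match? NO.
Both conditions hold? NO.

NO


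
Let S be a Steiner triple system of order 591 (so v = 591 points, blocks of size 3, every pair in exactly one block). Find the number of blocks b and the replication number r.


An STS(v) is a 2-(v, 3, 1) BIBD: block size k = 3, λ = 1.
Replication: r(k − 1) = λ(v − 1) ⇒ r·2 = 591 − 1 = 590 ⇒ r = 295.
Block count: bk = vr ⇒ b·3 = 591·295 = 174345 ⇒ b = 58115.
(Check via b = v(v − 1)/6 = 591·590/6 = 348690/6 = 58115.)

r = 295, b = 58115.


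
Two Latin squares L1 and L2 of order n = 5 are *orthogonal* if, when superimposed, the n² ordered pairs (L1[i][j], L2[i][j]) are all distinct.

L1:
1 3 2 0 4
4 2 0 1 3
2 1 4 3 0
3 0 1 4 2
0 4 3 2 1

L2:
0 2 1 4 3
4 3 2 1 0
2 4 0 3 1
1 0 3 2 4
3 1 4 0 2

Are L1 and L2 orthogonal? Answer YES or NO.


Form the n² = 25 superimposed pairs (L1[i][j], L2[i][j]), row by row (rows and columns indexed from 0):
row 0: (1,0) (3,2) (2,1) (0,4) (4,3)
row 1: (4,4) (2,3) (0,2) (1,1) (3,0)
row 2: (2,2) (1,4) (4,0) (3,3) (0,1)
row 3: (3,1) (0,0) (1,3) (4,2) (2,4)
row 4: (0,3) (4,1) (3,4) (2,0) (1,2)
Orthogonality requires all 25 pairs distinct.
Check by first coordinate: for each symbol s of L1, list the L2 entries in the n cells where L1 = s; they must all differ.
  L1 = 0: L2 entries (in reading order) 4, 2, 1, 0, 3 — all 5 distinct ✓
  L1 = 1: L2 entries (in reading order) 0, 1, 4, 3, 2 — all 5 distinct ✓
  L1 = 2: L2 entries (in reading order) 1, 3, 2, 4, 0 — all 5 distinct ✓
  L1 = 3: L2 entries (in reading order) 2, 0, 3, 1, 4 — all 5 distinct ✓
  L1 = 4: L2 entries (in reading order) 3, 4, 0, 2, 1 — all 5 distinct ✓
Every symbol of L1 meets every symbol of L2 exactly once, so all 25 pairs are distinct (25 of 25).
Conclusion: YES.

YES


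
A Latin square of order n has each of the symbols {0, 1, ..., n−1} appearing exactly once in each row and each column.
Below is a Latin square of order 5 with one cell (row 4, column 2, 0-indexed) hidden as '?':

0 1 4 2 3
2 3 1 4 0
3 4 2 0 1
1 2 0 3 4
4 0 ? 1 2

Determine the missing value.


Row 4 contains symbols [0, 1, 2, 4] — missing [3].
Column 2 contains symbols [0, 1, 2, 4] — missing [3].
The missing symbol must appear in both missing sets; intersection = [3].
Therefore the hidden value is 3.

Missing value = 3.


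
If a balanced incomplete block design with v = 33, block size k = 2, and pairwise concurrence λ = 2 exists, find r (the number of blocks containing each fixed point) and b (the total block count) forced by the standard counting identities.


Any 2-(v, k, λ) BIBD satisfies two necessary conditions:
  (i)  Each point sits in r blocks, and counting incidences through any fixed point gives r(k − 1) = λ(v − 1), so r = λ(v − 1)/(k − 1).
  (ii) Total incidences bk = vr, so b = vr/k.
Step 1: r = λ(v − 1)/(k − 1) = 2·(33 − 1)/(2 − 1) = 2·32/1 = 64/1 = 64.
Step 2: b = vr/k = 33·64/2 = 2112/2 = 1056.
Check integrality: r = 64 ∈ Z ✓, b = 1056 ∈ Z ✓.
(These identities are necessary conditions: they determine r and b for any design with these parameters, but do not by themselves prove that one exists.)

r = 64, b = 1056.


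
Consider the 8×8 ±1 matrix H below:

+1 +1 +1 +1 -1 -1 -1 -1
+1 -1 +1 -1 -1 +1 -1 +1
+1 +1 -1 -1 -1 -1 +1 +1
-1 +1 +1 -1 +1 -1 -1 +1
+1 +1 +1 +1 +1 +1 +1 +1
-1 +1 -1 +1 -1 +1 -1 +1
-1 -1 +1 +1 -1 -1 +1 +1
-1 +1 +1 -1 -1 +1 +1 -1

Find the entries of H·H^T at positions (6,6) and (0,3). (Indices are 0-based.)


Row 0 of H: [1, 1, 1, 1, -1, -1, -1, -1].
Row 3 of H: [-1, 1, 1, -1, 1, -1, -1, 1].
Row 6 of H: [-1, -1, 1, 1, -1, -1, 1, 1].
(H·H^T)[6][6] = Σ_j H[6][j]·H[6][j] = (-1)² + (-1)² + (1)² + (1)² + (-1)² + (-1)² + (1)² + (1)² = 1 + 1 + 1 + 1 + 1 + 1 + 1 + 1 = 8.
(H·H^T)[0][3] = Σ_j H[0][j]·H[3][j] = (1)·(-1) + (1)·(1) + (1)·(1) + (1)·(-1) + (-1)·(1) + (-1)·(-1) + (-1)·(-1) + (-1)·(1) = -1 + 1 + 1 + -1 + -1 + 1 + 1 + -1 = 0.
So rows 0 and 3 are orthogonal; the diagonal entry equals n = 8.

(6,6) entry = 8; (0,3) entry = 0.
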